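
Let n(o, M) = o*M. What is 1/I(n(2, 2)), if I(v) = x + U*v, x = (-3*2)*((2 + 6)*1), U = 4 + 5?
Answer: -1/12 ≈ -0.083333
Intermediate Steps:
n(o, M) = M*o
U = 9
x = -48 ≈ -48.000
I(v) = -48 + 9*v
1/I(n(2, 2)) = 1/(-48 + 9*(2*2)) = 1/(-48 + 9*4) = 1/(-48 + 36) = 1/(-12) = -1/12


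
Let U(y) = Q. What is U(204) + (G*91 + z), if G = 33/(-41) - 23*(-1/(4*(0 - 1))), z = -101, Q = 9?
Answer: -112913/164 ≈ -688.49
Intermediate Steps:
G = -1075/164 (G = 33*(-1/41) - 23/((-1*(-4))) = -33/41 - 23/4 = -1075/164 ≈ -6.5549)
U(y) = 9
U(204) + (G*91 + z) = 9 + (-1075/164*91 - 101) = 9 + (-97825/164 - 101) = 9 - 114389/164 = -112913/164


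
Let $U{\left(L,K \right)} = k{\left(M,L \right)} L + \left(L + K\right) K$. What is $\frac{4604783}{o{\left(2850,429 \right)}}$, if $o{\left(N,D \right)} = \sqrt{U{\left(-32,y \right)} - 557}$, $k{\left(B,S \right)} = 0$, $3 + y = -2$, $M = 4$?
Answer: $- \frac{4604783 i \sqrt{93}}{186} \approx - 2.3875 \cdot 10^{5} i$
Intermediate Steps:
$y = -5$ ($y = -3 - 2 = -5$)
$U{\left(L,K \right)} = K \left(K + L\right)$ ($U{\left(L,K \right)} = 0 L + \left(L + K\right) K = 0 + \left(K + L\right) K = 0 + K \left(K + L\right) = K \left(K + L\right)$)
$o{\left(N,D \right)} = 2 i \sqrt{93}$ ($o{\left(N,D \right)} = \sqrt{- 5 \left(-5 - 32\right) - 557} = \sqrt{\left(-5\right) \left(-37\right) - 557} = \sqrt{185 - 557} = \sqrt{-372} = 2 i \sqrt{93}$)
$\frac{4604783}{o{\left(2850,429 \right)}} = \frac{4604783}{2 i \sqrt{93}} = 4604783 \left(- \frac{i \sqrt{93}}{186}\right) = - \frac{4604783 i \sqrt{93}}{186}$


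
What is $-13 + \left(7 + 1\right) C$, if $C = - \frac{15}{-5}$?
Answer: $11$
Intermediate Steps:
$C = 3$ ($C = \left(-15\right) \left(- \frac{1}{5}\right) = 3$)
$-13 + \left(7 + 1\right) C = -13 + \left(7 + 1\right) 3 = -13 + 8 \cdot 3 = -13 + 24 = 11$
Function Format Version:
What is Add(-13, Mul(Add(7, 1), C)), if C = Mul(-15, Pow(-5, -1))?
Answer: 11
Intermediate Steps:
C = 3 (C = Mul(-15, Rational(-1, 5)) = 3)
Add(-13, Mul(Add(7, 1), C)) = Add(-13, Mul(Add(7, 1), 3)) = Add(-13, Mul(8, 3)) = Add(-13, 24) = 11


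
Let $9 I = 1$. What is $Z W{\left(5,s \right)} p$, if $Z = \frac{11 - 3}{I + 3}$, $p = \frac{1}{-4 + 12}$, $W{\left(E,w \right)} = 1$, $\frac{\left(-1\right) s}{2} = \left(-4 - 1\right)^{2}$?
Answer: $\frac{9}{28} \approx 0.32143$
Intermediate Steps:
$s = -50$ ($s = - 2 \left(-4 - 1\right)^{2} = - 2 \left(-5\right)^{2} = \left(-2\right) 25 = -50$)
$I = \frac{1}{9}$ ($I = \frac{1}{9} \cdot 1 = \frac{1}{9} \approx 0.11111$)
$p = \frac{1}{8} \approx 0.125$
$Z = \frac{18}{7}$ ($Z = \frac{11 - 3}{\frac{1}{9} + 3} = \frac{8}{\frac{28}{9}} = 8 \cdot \frac{9}{28} = \frac{18}{7} \approx 2.5714$)
$Z W{\left(5,s \right)} p = \frac{18}{7} \cdot 1 \cdot \frac{1}{8} = \frac{18}{7} \cdot \frac{1}{8} = \frac{9}{28}$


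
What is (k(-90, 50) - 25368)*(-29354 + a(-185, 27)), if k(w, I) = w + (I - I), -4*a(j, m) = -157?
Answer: 1492589811/2 ≈ 7.4630e+8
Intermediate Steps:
a(j, m) = 157/4 (a(j, m) = -¼*(-157) = 157/4)
k(w, I) = w (k(w, I) = w + 0 = w)
(k(-90, 50) - 25368)*(-29354 + a(-185, 27)) = (-90 - 25368)*(-29354 + 157/4) = -25458*(-117259/4) = 1492589811/2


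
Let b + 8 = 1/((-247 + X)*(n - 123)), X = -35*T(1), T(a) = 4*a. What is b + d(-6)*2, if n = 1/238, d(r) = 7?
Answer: 67972144/11328651 ≈ 6.0000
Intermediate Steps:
n = 1/238 ≈ 0.0042017
X = -140 ≈ -140.00
b = -90628970/11328651 (b = -8 + 1/((-247 - 140)*(1/238 - 123)) = -8 + 1/(-387*(-29273/238)) = -8 + 1/(11328651/238) = -8 + 238/11328651 = -90628970/11328651 ≈ -8.0000)
b + d(-6)*2 = -90628970/11328651 + 7*2 = -90628970/11328651 + 14 = 67972144/11328651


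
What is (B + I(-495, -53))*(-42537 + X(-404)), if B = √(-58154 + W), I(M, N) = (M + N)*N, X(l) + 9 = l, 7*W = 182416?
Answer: -1247439800 - 42950*I*√1572634/7 ≈ -1.2474e+9 - 7.6945e+6*I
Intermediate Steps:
W = 182416/7 (W = (⅐)*182416 = 182416/7 ≈ 26059.)
X(l) = -9 + l
I(M, N) = N*(M + N)
B = I*√1572634/7 (B = √(-58154 + 182416/7) = √(-224662/7) = I*√1572634/7 ≈ 179.15*I)
(B + I(-495, -53))*(-42537 + X(-404)) = (I*√1572634/7 - 53*(-495 - 53))*(-42537 + (-9 - 404)) = (I*√1572634/7 - 53*(-548))*(-42537 - 413) = (I*√1572634/7 + 29044)*(-42950) = (29044 + I*√1572634/7)*(-42950) = -1247439800 - 42950*I*√1572634/7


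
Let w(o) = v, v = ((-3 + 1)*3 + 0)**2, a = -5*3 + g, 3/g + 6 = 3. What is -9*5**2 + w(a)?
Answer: -189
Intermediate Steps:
g = -1 (g = 3/(-6 + 3) = 3/(-3) = 3*(-1/3) = -1)
a = -16 (a = -5*3 - 1 = -15 - 1 = -16)
v = 36 (v = (-2*3 + 0)**2 = (-6 + 0)**2 = (-6)**2 = 36)
w(o) = 36
-9*5**2 + w(a) = -9*5**2 + 36 = -9*25 + 36 = -225 + 36 = -189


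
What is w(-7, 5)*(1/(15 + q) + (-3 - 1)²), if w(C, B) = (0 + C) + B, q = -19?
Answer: -63/2 ≈ -31.500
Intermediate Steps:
w(C, B) = B + C (w(C, B) = C + B = B + C)
w(-7, 5)*(1/(15 + q) + (-3 - 1)²) = (5 - 7)*(1/(15 - 19) + (-3 - 1)²) = -2*(1/(-4) + (-4)²) = -2*(-¼ + 16) = -2*63/4 = -63/2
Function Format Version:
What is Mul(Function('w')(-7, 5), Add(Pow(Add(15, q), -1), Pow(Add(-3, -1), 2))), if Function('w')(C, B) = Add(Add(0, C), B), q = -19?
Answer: Rational(-63, 2) ≈ -31.500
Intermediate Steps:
Function('w')(C, B) = Add(B, C) (Function('w')(C, B) = Add(C, B) = Add(B, C))
Mul(Function('w')(-7, 5), Add(Pow(Add(15, q), -1), Pow(Add(-3, -1), 2))) = Mul(Add(5, -7), Add(Pow(Add(15, -19), -1), Pow(Add(-3, -1), 2))) = Mul(-2, Add(Pow(-4, -1), Pow(-4, 2))) = Mul(-2, Add(Rational(-1, 4), 16)) = Mul(-2, Rational(63, 4)) = Rational(-63, 2)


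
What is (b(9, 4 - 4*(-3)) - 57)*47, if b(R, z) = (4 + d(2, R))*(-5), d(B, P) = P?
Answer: -5734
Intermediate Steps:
b(R, z) = -20 - 5*R (b(R, z) = (4 + R)*(-5) = -20 - 5*R)
(b(9, 4 - 4*(-3)) - 57)*47 = ((-20 - 5*9) - 57)*47 = ((-20 - 45) - 57)*47 = (-65 - 57)*47 = -122*47 = -5734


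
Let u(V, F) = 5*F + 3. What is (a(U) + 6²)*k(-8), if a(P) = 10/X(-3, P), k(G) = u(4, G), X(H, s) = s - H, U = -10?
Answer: -8954/7 ≈ -1279.1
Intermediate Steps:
u(V, F) = 3 + 5*F
k(G) = 3 + 5*G
a(P) = 10/(3 + P) (a(P) = 10/(P - 1*(-3)) = 10/(P + 3) = 10/(3 + P))
(a(U) + 6²)*k(-8) = (10/(3 - 10) + 6²)*(3 + 5*(-8)) = (10/(-7) + 36)*(3 - 40) = (10*(-⅐) + 36)*(-37) = (-10/7 + 36)*(-37) = (242/7)*(-37) = -8954/7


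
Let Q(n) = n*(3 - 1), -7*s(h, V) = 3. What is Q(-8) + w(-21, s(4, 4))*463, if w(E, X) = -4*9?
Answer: -16684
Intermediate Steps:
s(h, V) = -3/7 (s(h, V) = -1/7*3 = -3/7)
w(E, X) = -36
Q(n) = 2*n (Q(n) = n*2 = 2*n)
Q(-8) + w(-21, s(4, 4))*463 = 2*(-8) - 36*463 = -16 - 16668 = -16684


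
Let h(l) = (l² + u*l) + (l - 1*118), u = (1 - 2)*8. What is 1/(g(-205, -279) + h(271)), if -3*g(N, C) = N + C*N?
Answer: 3/157288 ≈ 1.9073e-5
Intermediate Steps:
g(N, C) = -N/3 - C*N/3 (g(N, C) = -(N + C*N)/3 = -N/3 - C*N/3)
u = -8 (u = -1*8 = -8)
h(l) = -118 + l² - 7*l (h(l) = (l² - 8*l) + (l - 1*118) = (l² - 8*l) + (l - 118) = (l² - 8*l) + (-118 + l) = -118 + l² - 7*l)
1/(g(-205, -279) + h(271)) = 1/(-⅓*(-205)*(1 - 279) + (-118 + 271² - 7*271)) = 1/(-⅓*(-205)*(-278) + (-118 + 73441 - 1897)) = 1/(-56990/3 + 71426) = 1/(157288/3) = 3/157288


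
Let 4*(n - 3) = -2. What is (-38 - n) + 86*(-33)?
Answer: -5757/2 ≈ -2878.5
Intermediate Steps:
n = 5/2 (n = 3 + (¼)*(-2) = 3 - ½ = 5/2 ≈ 2.5000)
(-38 - n) + 86*(-33) = (-38 - 1*5/2) + 86*(-33) = (-38 - 5/2) - 2838 = -81/2 - 2838 = -5757/2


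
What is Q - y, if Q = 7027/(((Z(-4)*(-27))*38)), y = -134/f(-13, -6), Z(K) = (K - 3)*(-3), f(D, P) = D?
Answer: -2978515/280098 ≈ -10.634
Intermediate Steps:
Z(K) = 9 - 3*K (Z(K) = (-3 + K)*(-3) = 9 - 3*K)
y = 134/13 (y = -134/(-13) = -1/13*(-134) = 134/13 ≈ 10.308)
Q = -7027/21546 (Q = 7027/((((9 - 3*(-4))*(-27))*38)) = 7027/((((9 + 12)*(-27))*38)) = 7027/(((21*(-27))*38)) = 7027/((-567*38)) = 7027/(-21546) = 7027*(-1/21546) = -7027/21546 ≈ -0.32614)
Q - y = -7027/21546 - 1*134/13 = -7027/21546 - 134/13 = -2978515/280098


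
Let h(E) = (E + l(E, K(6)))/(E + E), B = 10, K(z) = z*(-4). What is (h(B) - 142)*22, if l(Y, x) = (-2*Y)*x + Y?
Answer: -2574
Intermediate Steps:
K(z) = -4*z
l(Y, x) = Y - 2*Y*x (l(Y, x) = -2*Y*x + Y = Y - 2*Y*x)
h(E) = 25 (h(E) = (E + E*(1 - (-8)*6))/(E + E) = (E + E*(1 - 2*(-24)))/((2*E)) = (E + E*(1 + 48))*(1/(2*E)) = (E + E*49)*(1/(2*E)) = (E + 49*E)*(1/(2*E)) = (50*E)*(1/(2*E)) = 25)
(h(B) - 142)*22 = (25 - 142)*22 = -117*22 = -2574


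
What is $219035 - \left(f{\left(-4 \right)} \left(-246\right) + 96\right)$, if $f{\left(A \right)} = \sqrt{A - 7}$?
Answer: $218939 + 246 i \sqrt{11} \approx 2.1894 \cdot 10^{5} + 815.89 i$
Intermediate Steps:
$f{\left(A \right)} = \sqrt{-7 + A}$
$219035 - \left(f{\left(-4 \right)} \left(-246\right) + 96\right) = 219035 - \left(\sqrt{-7 - 4} \left(-246\right) + 96\right) = 219035 - \left(\sqrt{-11} \left(-246\right) + 96\right) = 219035 - \left(i \sqrt{11} \left(-246\right) + 96\right) = 219035 - \left(- 246 i \sqrt{11} + 96\right) = 219035 - \left(96 - 246 i \sqrt{11}\right) = 218939 + 246 i \sqrt{11}$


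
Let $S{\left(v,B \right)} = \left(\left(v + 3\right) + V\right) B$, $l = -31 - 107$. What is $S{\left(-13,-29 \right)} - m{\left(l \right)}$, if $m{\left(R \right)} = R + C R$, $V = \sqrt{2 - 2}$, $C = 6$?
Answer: $1256$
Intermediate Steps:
$V = 0$ ($V = \sqrt{0} = 0$)
$l = -138$ ($l = -31 - 107 = -138$)
$m{\left(R \right)} = 7 R$ ($m{\left(R \right)} = R + 6 R = 7 R$)
$S{\left(v,B \right)} = B \left(3 + v\right)$ ($S{\left(v,B \right)} = \left(\left(v + 3\right) + 0\right) B = \left(\left(3 + v\right) + 0\right) B = \left(3 + v\right) B = B \left(3 + v\right)$)
$S{\left(-13,-29 \right)} - m{\left(l \right)} = - 29 \left(3 - 13\right) - 7 \left(-138\right) = \left(-29\right) \left(-10\right) - -966 = 290 + 966 = 1256$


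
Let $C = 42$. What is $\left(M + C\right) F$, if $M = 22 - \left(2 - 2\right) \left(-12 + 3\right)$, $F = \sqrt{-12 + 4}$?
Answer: $128 i \sqrt{2} \approx 181.02 i$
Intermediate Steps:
$F = 2 i \sqrt{2}$ ($F = \sqrt{-8} = 2 i \sqrt{2} \approx 2.8284 i$)
$M = 22$ ($M = 22 - 0 \left(-9\right) = 22 - 0 = 22 + 0 = 22$)
$\left(M + C\right) F = \left(22 + 42\right) 2 i \sqrt{2} = 64 \cdot 2 i \sqrt{2} = 128 i \sqrt{2}$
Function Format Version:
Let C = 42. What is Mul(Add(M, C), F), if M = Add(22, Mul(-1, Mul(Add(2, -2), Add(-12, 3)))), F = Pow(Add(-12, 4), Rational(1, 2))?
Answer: Mul(128, I, Pow(2, Rational(1, 2))) ≈ Mul(181.02, I)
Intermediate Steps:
F = Mul(2, I, Pow(2, Rational(1, 2))) (F = Pow(-8, Rational(1, 2)) = Mul(2, I, Pow(2, Rational(1, 2))) ≈ Mul(2.8284, I))
M = 22 (M = Add(22, Mul(-1, Mul(0, -9))) = Add(22, Mul(-1, 0)) = Add(22, 0) = 22)
Mul(Add(M, C), F) = Mul(Add(22, 42), Mul(2, I, Pow(2, Rational(1, 2)))) = Mul(64, Mul(2, I, Pow(2, Rational(1, 2)))) = Mul(128, I, Pow(2, Rational(1, 2)))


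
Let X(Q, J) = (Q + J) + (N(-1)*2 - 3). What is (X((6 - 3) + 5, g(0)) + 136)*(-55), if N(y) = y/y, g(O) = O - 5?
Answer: -7590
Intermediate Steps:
g(O) = -5 + O
N(y) = 1
X(Q, J) = -1 + J + Q (X(Q, J) = (Q + J) + (1*2 - 3) = (J + Q) + (2 - 3) = (J + Q) - 1 = -1 + J + Q)
(X((6 - 3) + 5, g(0)) + 136)*(-55) = ((-1 + (-5 + 0) + ((6 - 3) + 5)) + 136)*(-55) = ((-1 - 5 + (3 + 5)) + 136)*(-55) = ((-1 - 5 + 8) + 136)*(-55) = (2 + 136)*(-55) = 138*(-55) = -7590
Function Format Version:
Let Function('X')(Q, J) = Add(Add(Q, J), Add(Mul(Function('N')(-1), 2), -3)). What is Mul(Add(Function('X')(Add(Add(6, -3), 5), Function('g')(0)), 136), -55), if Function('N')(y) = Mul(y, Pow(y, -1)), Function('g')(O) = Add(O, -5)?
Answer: -7590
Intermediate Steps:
Function('g')(O) = Add(-5, O)
Function('N')(y) = 1
Function('X')(Q, J) = Add(-1, J, Q) (Function('X')(Q, J) = Add(Add(Q, J), Add(Mul(1, 2), -3)) = Add(Add(J, Q), Add(2, -3)) = Add(Add(J, Q), -1) = Add(-1, J, Q))
Mul(Add(Function('X')(Add(Add(6, -3), 5), Function('g')(0)), 136), -55) = Mul(Add(Add(-1, Add(-5, 0), Add(Add(6, -3), 5)), 136), -55) = Mul(Add(Add(-1, -5, Add(3, 5)), 136), -55) = Mul(Add(Add(-1, -5, 8), 136), -55) = Mul(Add(2, 136), -55) = Mul(138, -55) = -7590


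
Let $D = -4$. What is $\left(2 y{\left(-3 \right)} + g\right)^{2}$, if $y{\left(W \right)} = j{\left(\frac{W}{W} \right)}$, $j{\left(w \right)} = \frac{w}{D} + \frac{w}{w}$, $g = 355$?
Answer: $\frac{508369}{4} \approx 1.2709 \cdot 10^{5}$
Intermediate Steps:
$j{\left(w \right)} = 1 - \frac{w}{4}$ ($j{\left(w \right)} = \frac{w}{-4} + \frac{w}{w} = w \left(- \frac{1}{4}\right) + 1 = - \frac{w}{4} + 1 = 1 - \frac{w}{4}$)
$y{\left(W \right)} = \frac{3}{4}$ ($y{\left(W \right)} = 1 - \frac{W \frac{1}{W}}{4} = 1 - \frac{1}{4} = \frac{3}{4}$)
$\left(2 y{\left(-3 \right)} + g\right)^{2} = \left(2 \cdot \frac{3}{4} + 355\right)^{2} = \left(\frac{3}{2} + 355\right)^{2} = \left(\frac{713}{2}\right)^{2} = \frac{508369}{4}$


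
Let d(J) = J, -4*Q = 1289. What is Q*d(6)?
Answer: -3867/2 ≈ -1933.5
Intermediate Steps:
Q = -1289/4 (Q = -¼*1289 = -1289/4 ≈ -322.25)
Q*d(6) = -1289/4*6 = -3867/2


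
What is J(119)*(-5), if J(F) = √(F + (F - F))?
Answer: -5*√119 ≈ -54.544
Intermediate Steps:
J(F) = √F (J(F) = √(F + 0) = √F)
J(119)*(-5) = √119*(-5) = -5*√119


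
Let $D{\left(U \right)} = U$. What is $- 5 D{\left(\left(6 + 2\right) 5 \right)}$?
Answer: $-200$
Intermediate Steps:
$- 5 D{\left(\left(6 + 2\right) 5 \right)} = - 5 \left(6 + 2\right) 5 = - 5 \cdot 8 \cdot 5 = \left(-5\right) 40 = -200$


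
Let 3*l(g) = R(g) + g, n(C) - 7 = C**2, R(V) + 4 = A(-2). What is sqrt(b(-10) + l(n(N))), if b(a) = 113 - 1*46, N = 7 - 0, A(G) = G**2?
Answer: sqrt(771)/3 ≈ 9.2556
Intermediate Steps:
R(V) = 0 (R(V) = -4 + (-2)**2 = -4 + 4 = 0)
N = 7 (N = 7 - 1*0 = 7 + 0 = 7)
n(C) = 7 + C**2
b(a) = 67 (b(a) = 113 - 46 = 67)
l(g) = g/3 (l(g) = (0 + g)/3 = g/3)
sqrt(b(-10) + l(n(N))) = sqrt(67 + (7 + 7**2)/3) = sqrt(67 + (7 + 49)/3) = sqrt(67 + (1/3)*56) = sqrt(67 + 56/3) = sqrt(257/3) = sqrt(771)/3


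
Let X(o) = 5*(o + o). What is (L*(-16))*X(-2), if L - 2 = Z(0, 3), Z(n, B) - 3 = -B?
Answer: 640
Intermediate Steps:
Z(n, B) = 3 - B
L = 2 (L = 2 + (3 - 1*3) = 2 + (3 - 3) = 2 + 0 = 2)
X(o) = 10*o (X(o) = 5*(2*o) = 10*o)
(L*(-16))*X(-2) = (2*(-16))*(10*(-2)) = -32*(-20) = 640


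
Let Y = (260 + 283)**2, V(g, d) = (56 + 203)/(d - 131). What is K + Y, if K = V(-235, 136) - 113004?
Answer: 909484/5 ≈ 1.8190e+5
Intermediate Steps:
V(g, d) = 259/(-131 + d)
Y = 294849 (Y = 543**2 = 294849)
K = -564761/5 (K = 259/(-131 + 136) - 113004 = 259/5 - 113004 = -564761/5 ≈ -1.1295e+5)
K + Y = -564761/5 + 294849 = 909484/5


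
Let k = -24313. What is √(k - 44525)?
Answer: I*√68838 ≈ 262.37*I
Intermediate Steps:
√(k - 44525) = √(-24313 - 44525) = √(-68838) = I*√68838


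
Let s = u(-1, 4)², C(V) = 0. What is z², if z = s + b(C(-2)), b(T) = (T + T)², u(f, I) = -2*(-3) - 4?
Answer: 16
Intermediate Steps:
u(f, I) = 2 (u(f, I) = 6 - 4 = 2)
s = 4 (s = 2² = 4)
b(T) = 4*T² (b(T) = (2*T)² = 4*T²)
z = 4 (z = 4 + 4*0² = 4 + 4*0 = 4 + 0 = 4)
z² = 4² = 16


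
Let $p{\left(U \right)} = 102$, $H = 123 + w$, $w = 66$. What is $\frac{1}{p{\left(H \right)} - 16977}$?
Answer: $- \frac{1}{16875} \approx -5.9259 \cdot 10^{-5}$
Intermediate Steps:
$H = 189$ ($H = 123 + 66 = 189$)
$\frac{1}{p{\left(H \right)} - 16977} = \frac{1}{102 - 16977} = \frac{1}{-16875} = - \frac{1}{16875}$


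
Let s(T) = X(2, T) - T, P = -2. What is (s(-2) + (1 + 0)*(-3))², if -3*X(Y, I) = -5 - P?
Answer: 0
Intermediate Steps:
X(Y, I) = 1 (X(Y, I) = -(-5 - 1*(-2))/3 = -(-5 + 2)/3 = -⅓*(-3) = 1)
s(T) = 1 - T
(s(-2) + (1 + 0)*(-3))² = ((1 - 1*(-2)) + (1 + 0)*(-3))² = ((1 + 2) + 1*(-3))² = (3 - 3)² = 0² = 0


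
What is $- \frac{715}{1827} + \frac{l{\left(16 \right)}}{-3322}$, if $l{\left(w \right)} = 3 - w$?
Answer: $- \frac{2351479}{6069294} \approx -0.38744$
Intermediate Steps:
$- \frac{715}{1827} + \frac{l{\left(16 \right)}}{-3322} = - \frac{715}{1827} + \frac{3 - 16}{-3322} = \left(-715\right) \frac{1}{1827} + \left(3 - 16\right) \left(- \frac{1}{3322}\right) = - \frac{715}{1827} - - \frac{13}{3322} = - \frac{715}{1827} + \frac{13}{3322} = - \frac{2351479}{6069294}$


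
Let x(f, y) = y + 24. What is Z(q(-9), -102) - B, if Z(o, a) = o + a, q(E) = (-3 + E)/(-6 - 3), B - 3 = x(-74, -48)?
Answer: -239/3 ≈ -79.667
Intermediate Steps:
x(f, y) = 24 + y
B = -21 (B = 3 + (24 - 48) = 3 - 24 = -21)
q(E) = ⅓ - E/9 (q(E) = (-3 + E)/(-9) = (-3 + E)*(-⅑) = ⅓ - E/9)
Z(o, a) = a + o
Z(q(-9), -102) - B = (-102 + (⅓ - ⅑*(-9))) - 1*(-21) = (-102 + (⅓ + 1)) + 21 = (-102 + 4/3) + 21 = -302/3 + 21 = -239/3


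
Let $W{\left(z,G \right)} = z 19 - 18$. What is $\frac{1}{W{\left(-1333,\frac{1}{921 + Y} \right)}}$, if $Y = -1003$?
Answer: $- \frac{1}{25345} \approx -3.9456 \cdot 10^{-5}$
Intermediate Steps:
$W{\left(z,G \right)} = -18 + 19 z$ ($W{\left(z,G \right)} = 19 z - 18 = -18 + 19 z$)
$\frac{1}{W{\left(-1333,\frac{1}{921 + Y} \right)}} = \frac{1}{-18 + 19 \left(-1333\right)} = \frac{1}{-18 - 25327} = \frac{1}{-25345} = - \frac{1}{25345}$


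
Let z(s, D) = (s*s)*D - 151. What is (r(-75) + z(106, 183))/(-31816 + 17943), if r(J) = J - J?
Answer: -2056037/13873 ≈ -148.20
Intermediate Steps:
r(J) = 0
z(s, D) = -151 + D*s**2 (z(s, D) = s**2*D - 151 = D*s**2 - 151 = -151 + D*s**2)
(r(-75) + z(106, 183))/(-31816 + 17943) = (0 + (-151 + 183*106**2))/(-31816 + 17943) = (0 + (-151 + 183*11236))/(-13873) = (0 + (-151 + 2056188))*(-1/13873) = (0 + 2056037)*(-1/13873) = 2056037*(-1/13873) = -2056037/13873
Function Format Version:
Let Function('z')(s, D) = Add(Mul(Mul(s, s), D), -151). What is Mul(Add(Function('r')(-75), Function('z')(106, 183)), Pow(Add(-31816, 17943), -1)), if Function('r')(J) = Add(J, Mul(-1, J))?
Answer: Rational(-2056037, 13873) ≈ -148.20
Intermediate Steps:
Function('r')(J) = 0
Function('z')(s, D) = Add(-151, Mul(D, Pow(s, 2))) (Function('z')(s, D) = Add(Mul(Pow(s, 2), D), -151) = Add(Mul(D, Pow(s, 2)), -151) = Add(-151, Mul(D, Pow(s, 2))))
Mul(Add(Function('r')(-75), Function('z')(106, 183)), Pow(Add(-31816, 17943), -1)) = Mul(Add(0, Add(-151, Mul(183, Pow(106, 2)))), Pow(Add(-31816, 17943), -1)) = Mul(Add(0, Add(-151, Mul(183, 11236))), Pow(-13873, -1)) = Mul(Add(0, Add(-151, 2056188)), Rational(-1, 13873)) = Mul(Add(0, 2056037), Rational(-1, 13873)) = Mul(2056037, Rational(-1, 13873)) = Rational(-2056037, 13873)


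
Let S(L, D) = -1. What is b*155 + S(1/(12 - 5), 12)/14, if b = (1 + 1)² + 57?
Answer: 132369/14 ≈ 9454.9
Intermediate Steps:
b = 61 (b = 2² + 57 = 4 + 57 = 61)
b*155 + S(1/(12 - 5), 12)/14 = 61*155 - 1/14 = 9455 - 1*1/14 = 9455 - 1/14 = 132369/14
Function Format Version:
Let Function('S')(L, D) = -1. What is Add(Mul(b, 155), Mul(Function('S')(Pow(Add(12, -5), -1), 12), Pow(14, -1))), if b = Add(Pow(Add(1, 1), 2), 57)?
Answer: Rational(132369, 14) ≈ 9454.9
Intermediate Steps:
b = 61 (b = Add(Pow(2, 2), 57) = Add(4, 57) = 61)
Add(Mul(b, 155), Mul(Function('S')(Pow(Add(12, -5), -1), 12), Pow(14, -1))) = Add(Mul(61, 155), Mul(-1, Pow(14, -1))) = Add(9455, Mul(-1, Rational(1, 14))) = Add(9455, Rational(-1, 14)) = Rational(132369, 14)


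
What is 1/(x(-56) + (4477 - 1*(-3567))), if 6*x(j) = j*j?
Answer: 3/25700 ≈ 0.00011673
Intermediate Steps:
x(j) = j²/6 (x(j) = (j*j)/6 = j²/6)
1/(x(-56) + (4477 - 1*(-3567))) = 1/((⅙)*(-56)² + (4477 - 1*(-3567))) = 1/((⅙)*3136 + (4477 + 3567)) = 1/(1568/3 + 8044) = 1/(25700/3) = 3/25700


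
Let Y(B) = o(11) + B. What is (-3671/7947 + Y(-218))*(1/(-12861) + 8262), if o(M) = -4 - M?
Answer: -197142027696082/102206367 ≈ -1.9289e+6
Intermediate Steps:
Y(B) = -15 + B (Y(B) = (-4 - 1*11) + B = (-4 - 11) + B = -15 + B)
(-3671/7947 + Y(-218))*(1/(-12861) + 8262) = (-3671/7947 + (-15 - 218))*(1/(-12861) + 8262) = (-3671*1/7947 - 233)*(-1/12861 + 8262) = (-3671/7947 - 233)*(106257581/12861) = -1855322/7947*106257581/12861 = -197142027696082/102206367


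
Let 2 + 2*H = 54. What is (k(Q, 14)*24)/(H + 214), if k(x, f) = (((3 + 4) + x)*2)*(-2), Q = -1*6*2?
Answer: 2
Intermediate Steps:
H = 26 (H = -1 + (1/2)*54 = -1 + 27 = 26)
Q = -12 (Q = -6*2 = -12)
k(x, f) = -28 - 4*x (k(x, f) = ((7 + x)*2)*(-2) = (14 + 2*x)*(-2) = -28 - 4*x)
(k(Q, 14)*24)/(H + 214) = ((-28 - 4*(-12))*24)/(26 + 214) = ((-28 + 48)*24)/240 = (20*24)*(1/240) = 480*(1/240) = 2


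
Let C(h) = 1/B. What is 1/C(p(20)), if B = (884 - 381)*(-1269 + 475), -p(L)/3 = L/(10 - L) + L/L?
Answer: -399382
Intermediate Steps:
p(L) = -3 - 3*L/(10 - L) (p(L) = -3*(L/(10 - L) + L/L) = -3*(L/(10 - L) + 1) = -3*(1 + L/(10 - L)) = -3 - 3*L/(10 - L))
B = -399382 (B = 503*(-794) = -399382)
C(h) = -1/399382 (C(h) = 1/(-399382) = -1/399382)
1/C(p(20)) = 1/(-1/399382) = -399382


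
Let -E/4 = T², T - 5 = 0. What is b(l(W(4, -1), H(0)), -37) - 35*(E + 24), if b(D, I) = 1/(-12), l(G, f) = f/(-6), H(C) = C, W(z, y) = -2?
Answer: 31919/12 ≈ 2659.9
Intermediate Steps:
l(G, f) = -f/6 (l(G, f) = f*(-⅙) = -f/6)
T = 5 (T = 5 + 0 = 5)
b(D, I) = -1/12
E = -100 (E = -4*5² = -4*25 = -100)
b(l(W(4, -1), H(0)), -37) - 35*(E + 24) = -1/12 - 35*(-100 + 24) = -1/12 - 35*(-76) = -1/12 - 1*(-2660) = -1/12 + 2660 = 31919/12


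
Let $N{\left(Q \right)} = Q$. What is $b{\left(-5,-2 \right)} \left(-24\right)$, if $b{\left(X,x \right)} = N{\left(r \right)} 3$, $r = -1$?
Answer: $72$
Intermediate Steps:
$b{\left(X,x \right)} = -3$ ($b{\left(X,x \right)} = \left(-1\right) 3 = -3$)
$b{\left(-5,-2 \right)} \left(-24\right) = \left(-3\right) \left(-24\right) = 72$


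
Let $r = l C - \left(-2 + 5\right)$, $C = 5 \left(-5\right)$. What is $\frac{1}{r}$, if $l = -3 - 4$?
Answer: $\frac{1}{172} \approx 0.005814$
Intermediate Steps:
$C = -25$
$l = -7$ ($l = -3 - 4 = -7$)
$r = 172$ ($r = \left(-7\right) \left(-25\right) - \left(-2 + 5\right) = 175 - 3 = 172$)
$\frac{1}{r} = \frac{1}{172}$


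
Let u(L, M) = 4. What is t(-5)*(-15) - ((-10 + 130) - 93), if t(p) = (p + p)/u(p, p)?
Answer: 21/2 ≈ 10.500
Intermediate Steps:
t(p) = p/2 (t(p) = (p + p)/4 = (2*p)*(¼) = p/2)
t(-5)*(-15) - ((-10 + 130) - 93) = ((½)*(-5))*(-15) - ((-10 + 130) - 93) = -5/2*(-15) - (120 - 93) = 75/2 - 1*27 = 75/2 - 27 = 21/2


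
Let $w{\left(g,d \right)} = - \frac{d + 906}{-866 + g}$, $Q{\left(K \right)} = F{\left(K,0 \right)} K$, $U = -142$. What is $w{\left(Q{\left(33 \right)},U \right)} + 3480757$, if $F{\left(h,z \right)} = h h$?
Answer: $\frac{122073627983}{35071} \approx 3.4808 \cdot 10^{6}$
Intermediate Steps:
$F{\left(h,z \right)} = h^{2}$
$Q{\left(K \right)} = K^{3}$ ($Q{\left(K \right)} = K^{2} K = K^{3}$)
$w{\left(g,d \right)} = - \frac{906 + d}{-866 + g}$
$w{\left(Q{\left(33 \right)},U \right)} + 3480757 = \frac{-906 - -142}{-866 + 33^{3}} + 3480757 = \frac{-906 + 142}{-866 + 35937} + 3480757 = \frac{1}{35071} \left(-764\right) + 3480757 = - \frac{764}{35071} + 3480757 = \frac{122073627983}{35071}$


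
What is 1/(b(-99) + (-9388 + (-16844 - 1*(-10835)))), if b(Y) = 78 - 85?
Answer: -1/15404 ≈ -6.4918e-5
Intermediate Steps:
b(Y) = -7
1/(b(-99) + (-9388 + (-16844 - 1*(-10835)))) = 1/(-7 + (-9388 + (-16844 - 1*(-10835)))) = 1/(-7 + (-9388 + (-16844 + 10835))) = 1/(-7 + (-9388 - 6009)) = 1/(-7 - 15397) = 1/(-15404) = -1/15404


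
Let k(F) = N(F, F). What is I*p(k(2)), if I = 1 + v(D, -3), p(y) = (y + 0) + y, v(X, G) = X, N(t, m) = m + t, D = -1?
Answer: 0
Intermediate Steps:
k(F) = 2*F (k(F) = F + F = 2*F)
p(y) = 2*y (p(y) = y + y = 2*y)
I = 0 (I = 1 - 1 = 0)
I*p(k(2)) = 0*(2*(2*2)) = 0*(2*4) = 0*8 = 0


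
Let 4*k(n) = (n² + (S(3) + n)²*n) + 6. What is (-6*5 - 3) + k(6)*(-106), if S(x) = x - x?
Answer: -6870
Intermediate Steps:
S(x) = 0
k(n) = 3/2 + n²/4 + n³/4 (k(n) = ((n² + (0 + n)²*n) + 6)/4 = ((n² + n²*n) + 6)/4 = ((n² + n³) + 6)/4 = (6 + n² + n³)/4 = 3/2 + n²/4 + n³/4)
(-6*5 - 3) + k(6)*(-106) = (-6*5 - 3) + (3/2 + (¼)*6² + (¼)*6³)*(-106) = (-30 - 3) + (3/2 + (¼)*36 + (¼)*216)*(-106) = -33 + (3/2 + 9 + 54)*(-106) = -33 + (129/2)*(-106) = -33 - 6837 = -6870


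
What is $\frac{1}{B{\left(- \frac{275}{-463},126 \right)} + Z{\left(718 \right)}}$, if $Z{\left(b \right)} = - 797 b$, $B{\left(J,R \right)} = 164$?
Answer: $- \frac{1}{572082} \approx -1.748 \cdot 10^{-6}$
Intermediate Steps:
$\frac{1}{B{\left(- \frac{275}{-463},126 \right)} + Z{\left(718 \right)}} = \frac{1}{164 - 572246} = \frac{1}{-572082} = - \frac{1}{572082}$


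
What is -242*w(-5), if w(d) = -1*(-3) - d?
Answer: -1936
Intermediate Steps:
w(d) = 3 - d
-242*w(-5) = -242*(3 - 1*(-5)) = -242*(3 + 5) = -242*8 = -1936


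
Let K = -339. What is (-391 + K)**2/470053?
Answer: 532900/470053 ≈ 1.1337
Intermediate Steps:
(-391 + K)**2/470053 = (-391 - 339)**2/470053 = (-730)**2*(1/470053) = 532900*(1/470053) = 532900/470053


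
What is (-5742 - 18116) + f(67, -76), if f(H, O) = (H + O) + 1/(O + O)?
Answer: -3627785/152 ≈ -23867.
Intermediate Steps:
f(H, O) = H + O + 1/(2*O) (f(H, O) = (H + O) + 1/(2*O) = H + O + 1/(2*O))
(-5742 - 18116) + f(67, -76) = (-5742 - 18116) + (67 - 76 + (½)/(-76)) = -23858 + (67 - 76 + (½)*(-1/76)) = -23858 + (67 - 76 - 1/152) = -23858 - 1369/152 = -3627785/152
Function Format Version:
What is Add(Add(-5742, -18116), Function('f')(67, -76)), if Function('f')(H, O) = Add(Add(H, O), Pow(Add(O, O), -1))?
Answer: Rational(-3627785, 152) ≈ -23867.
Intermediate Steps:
Function('f')(H, O) = Add(H, O, Mul(Rational(1, 2), Pow(O, -1))) (Function('f')(H, O) = Add(Add(H, O), Pow(Mul(2, O), -1)) = Add(Add(H, O), Mul(Rational(1, 2), Pow(O, -1))) = Add(H, O, Mul(Rational(1, 2), Pow(O, -1))))
Add(Add(-5742, -18116), Function('f')(67, -76)) = Add(Add(-5742, -18116), Add(67, -76, Mul(Rational(1, 2), Pow(-76, -1)))) = Add(-23858, Add(67, -76, Mul(Rational(1, 2), Rational(-1, 76)))) = Add(-23858, Add(67, -76, Rational(-1, 152))) = Add(-23858, Rational(-1369, 152)) = Rational(-3627785, 152)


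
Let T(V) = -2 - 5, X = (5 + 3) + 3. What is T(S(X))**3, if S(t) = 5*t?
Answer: -343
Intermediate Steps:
X = 11 (X = 8 + 3 = 11)
T(V) = -7
T(S(X))**3 = (-7)**3 = -343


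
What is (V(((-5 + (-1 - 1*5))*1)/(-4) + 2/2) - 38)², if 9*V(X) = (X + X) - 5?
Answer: 461041/324 ≈ 1423.0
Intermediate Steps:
V(X) = -5/9 + 2*X/9 (V(X) = ((X + X) - 5)/9 = (2*X - 5)/9 = (-5 + 2*X)/9 = -5/9 + 2*X/9)
(V(((-5 + (-1 - 1*5))*1)/(-4) + 2/2) - 38)² = ((-5/9 + 2*(((-5 + (-1 - 1*5))*1)/(-4) + 2/2)/9) - 38)² = ((-5/9 + 2*(((-5 + (-1 - 5))*1)*(-¼) + 2*(½))/9) - 38)² = ((-5/9 + 2*(((-5 - 6)*1)*(-¼) + 1)/9) - 38)² = ((-5/9 + 2*(-11*1*(-¼) + 1)/9) - 38)² = ((-5/9 + 2*(-11*(-¼) + 1)/9) - 38)² = ((-5/9 + 2*(11/4 + 1)/9) - 38)² = ((-5/9 + (2/9)*(15/4)) - 38)² = ((-5/9 + ⅚) - 38)² = (5/18 - 38)² = (-679/18)² = 461041/324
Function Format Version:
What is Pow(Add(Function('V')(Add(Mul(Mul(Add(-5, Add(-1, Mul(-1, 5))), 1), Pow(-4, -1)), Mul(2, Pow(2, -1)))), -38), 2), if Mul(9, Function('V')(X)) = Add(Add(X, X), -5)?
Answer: Rational(461041, 324) ≈ 1423.0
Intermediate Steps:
Function('V')(X) = Add(Rational(-5, 9), Mul(Rational(2, 9), X)) (Function('V')(X) = Mul(Rational(1, 9), Add(Add(X, X), -5)) = Mul(Rational(1, 9), Add(Mul(2, X), -5)) = Mul(Rational(1, 9), Add(-5, Mul(2, X))) = Add(Rational(-5, 9), Mul(Rational(2, 9), X)))
Pow(Add(Function('V')(Add(Mul(Mul(Add(-5, Add(-1, Mul(-1, 5))), 1), Pow(-4, -1)), Mul(2, Pow(2, -1)))), -38), 2) = Pow(Add(Add(Rational(-5, 9), Mul(Rational(2, 9), Add(Mul(Mul(Add(-5, Add(-1, Mul(-1, 5))), 1), Pow(-4, -1)), Mul(2, Pow(2, -1))))), -38), 2) = Pow(Add(Add(Rational(-5, 9), Mul(Rational(2, 9), Add(Mul(Mul(Add(-5, Add(-1, -5)), 1), Rational(-1, 4)), Mul(2, Rational(1, 2))))), -38), 2) = Pow(Add(Add(Rational(-5, 9), Mul(Rational(2, 9), Add(Mul(Mul(Add(-5, -6), 1), Rational(-1, 4)), 1))), -38), 2) = Pow(Add(Add(Rational(-5, 9), Mul(Rational(2, 9), Add(Mul(Mul(-11, 1), Rational(-1, 4)), 1))), -38), 2) = Pow(Add(Add(Rational(-5, 9), Mul(Rational(2, 9), Add(Mul(-11, Rational(-1, 4)), 1))), -38), 2) = Pow(Add(Add(Rational(-5, 9), Mul(Rational(2, 9), Add(Rational(11, 4), 1))), -38), 2) = Pow(Add(Add(Rational(-5, 9), Mul(Rational(2, 9), Rational(15, 4))), -38), 2) = Pow(Add(Add(Rational(-5, 9), Rational(5, 6)), -38), 2) = Pow(Add(Rational(5, 18), -38), 2) = Pow(Rational(-679, 18), 2) = Rational(461041, 324)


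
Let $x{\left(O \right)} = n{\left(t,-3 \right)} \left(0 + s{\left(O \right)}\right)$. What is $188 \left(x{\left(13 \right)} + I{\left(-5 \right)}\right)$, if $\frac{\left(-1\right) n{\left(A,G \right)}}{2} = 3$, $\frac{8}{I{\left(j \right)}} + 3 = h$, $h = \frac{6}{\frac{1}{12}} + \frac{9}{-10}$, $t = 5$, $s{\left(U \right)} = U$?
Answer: $- \frac{9971144}{681} \approx -14642.0$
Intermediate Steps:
$h = \frac{711}{10}$ ($h = 6 \frac{1}{\frac{1}{12}} + 9 \left(- \frac{1}{10}\right) = 6 \cdot 12 - \frac{9}{10} = 72 - \frac{9}{10} = \frac{711}{10} \approx 71.1$)
$I{\left(j \right)} = \frac{80}{681}$ ($I{\left(j \right)} = \frac{8}{-3 + \frac{711}{10}} = \frac{8}{\frac{681}{10}} = 8 \cdot \frac{10}{681} = \frac{80}{681}$)
$n{\left(A,G \right)} = -6$ ($n{\left(A,G \right)} = \left(-2\right) 3 = -6$)
$x{\left(O \right)} = - 6 O$ ($x{\left(O \right)} = - 6 \left(0 + O\right) = - 6 O$)
$188 \left(x{\left(13 \right)} + I{\left(-5 \right)}\right) = 188 \left(\left(-6\right) 13 + \frac{80}{681}\right) = 188 \left(-78 + \frac{80}{681}\right) = 188 \left(- \frac{53038}{681}\right) = - \frac{9971144}{681}$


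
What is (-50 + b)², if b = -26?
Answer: 5776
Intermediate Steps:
(-50 + b)² = (-50 - 26)² = (-76)² = 5776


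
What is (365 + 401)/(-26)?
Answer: -383/13 ≈ -29.462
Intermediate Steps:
(365 + 401)/(-26) = 766*(-1/26) = -383/13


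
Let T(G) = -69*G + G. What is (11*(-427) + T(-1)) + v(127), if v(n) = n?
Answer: -4502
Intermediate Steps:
T(G) = -68*G
(11*(-427) + T(-1)) + v(127) = (11*(-427) - 68*(-1)) + 127 = (-4697 + 68) + 127 = -4629 + 127 = -4502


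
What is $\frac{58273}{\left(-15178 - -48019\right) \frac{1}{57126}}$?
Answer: $\frac{1109634466}{10947} \approx 1.0136 \cdot 10^{5}$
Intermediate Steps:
$\frac{58273}{\left(-15178 - -48019\right) \frac{1}{57126}} = \frac{58273}{\left(-15178 + 48019\right) \frac{1}{57126}} = \frac{58273}{32841 \cdot \frac{1}{57126}} = \frac{58273}{\frac{10947}{19042}} = 58273 \cdot \frac{19042}{10947} = \frac{1109634466}{10947}$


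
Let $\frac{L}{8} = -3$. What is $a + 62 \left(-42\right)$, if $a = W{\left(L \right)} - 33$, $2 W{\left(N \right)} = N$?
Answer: $-2649$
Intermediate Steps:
$L = -24$ ($L = 8 \left(-3\right) = -24$)
$W{\left(N \right)} = \frac{N}{2}$
$a = -45$ ($a = \frac{1}{2} \left(-24\right) - 33 = -12 - 33 = -45$)
$a + 62 \left(-42\right) = -45 + 62 \left(-42\right) = -45 - 2604 = -2649$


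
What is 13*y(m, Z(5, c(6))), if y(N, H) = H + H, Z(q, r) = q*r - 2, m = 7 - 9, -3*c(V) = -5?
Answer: 494/3 ≈ 164.67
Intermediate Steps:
c(V) = 5/3 (c(V) = -1/3*(-5) = 5/3)
m = -2
Z(q, r) = -2 + q*r
y(N, H) = 2*H
13*y(m, Z(5, c(6))) = 13*(2*(-2 + 5*(5/3))) = 13*(2*(-2 + 25/3)) = 13*(2*(19/3)) = 13*(38/3) = 494/3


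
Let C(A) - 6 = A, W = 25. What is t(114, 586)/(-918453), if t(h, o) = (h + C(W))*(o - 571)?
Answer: -725/306151 ≈ -0.0023681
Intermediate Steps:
C(A) = 6 + A
t(h, o) = (-571 + o)*(31 + h) (t(h, o) = (h + (6 + 25))*(o - 571) = (h + 31)*(-571 + o) = (31 + h)*(-571 + o) = (-571 + o)*(31 + h))
t(114, 586)/(-918453) = (-17701 - 571*114 + 31*586 + 114*586)/(-918453) = (-17701 - 65094 + 18166 + 66804)*(-1/918453) = 2175*(-1/918453) = -725/306151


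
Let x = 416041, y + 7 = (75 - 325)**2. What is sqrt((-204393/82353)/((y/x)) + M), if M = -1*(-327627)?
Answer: sqrt(964132824203023812479670)/1715495343 ≈ 572.37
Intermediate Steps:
y = 62493 (y = -7 + (75 - 325)**2 = -7 + (-250)**2 = -7 + 62500 = 62493)
M = 327627
sqrt((-204393/82353)/((y/x)) + M) = sqrt((-204393/82353)/((62493/416041)) + 327627) = sqrt((-204393*1/82353)/((62493*(1/416041))) + 327627) = sqrt(-68131/(27451*62493/416041) + 327627) = sqrt(-68131/27451*416041/62493 + 327627) = sqrt(-28345289371/1715495343 + 327627) = sqrt(562014247451690/1715495343) = sqrt(964132824203023812479670)/1715495343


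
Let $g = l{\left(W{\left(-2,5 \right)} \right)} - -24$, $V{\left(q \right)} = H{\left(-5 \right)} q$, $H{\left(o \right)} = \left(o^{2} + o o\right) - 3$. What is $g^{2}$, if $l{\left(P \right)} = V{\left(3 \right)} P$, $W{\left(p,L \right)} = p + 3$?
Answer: $27225$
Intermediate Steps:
$H{\left(o \right)} = -3 + 2 o^{2}$ ($H{\left(o \right)} = \left(o^{2} + o^{2}\right) - 3 = 2 o^{2} - 3 = -3 + 2 o^{2}$)
$V{\left(q \right)} = 47 q$ ($V{\left(q \right)} = \left(-3 + 2 \left(-5\right)^{2}\right) q = \left(-3 + 2 \cdot 25\right) q = \left(-3 + 50\right) q = 47 q$)
$W{\left(p,L \right)} = 3 + p$
$l{\left(P \right)} = 141 P$ ($l{\left(P \right)} = 47 \cdot 3 P = 141 P$)
$g = 165$ ($g = 141 \left(3 - 2\right) - -24 = 141 \cdot 1 + 24 = 141 + 24 = 165$)
$g^{2} = 165^{2} = 27225$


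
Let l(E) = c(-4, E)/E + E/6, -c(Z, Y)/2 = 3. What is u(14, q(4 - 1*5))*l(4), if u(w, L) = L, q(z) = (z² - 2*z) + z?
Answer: -5/3 ≈ -1.6667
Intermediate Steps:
q(z) = z² - z
c(Z, Y) = -6 (c(Z, Y) = -2*3 = -6)
l(E) = -6/E + E/6
u(14, q(4 - 1*5))*l(4) = ((4 - 1*5)*(-1 + (4 - 1*5)))*(-6/4 + (⅙)*4) = ((4 - 5)*(-1 + (4 - 5)))*(-6*¼ + ⅔) = (-(-1 - 1))*(-3/2 + ⅔) = -1*(-2)*(-⅚) = 2*(-⅚) = -5/3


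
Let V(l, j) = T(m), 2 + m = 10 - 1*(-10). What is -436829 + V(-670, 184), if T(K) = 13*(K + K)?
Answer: -436361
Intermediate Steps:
m = 18 (m = -2 + (10 - 1*(-10)) = -2 + (10 + 10) = -2 + 20 = 18)
T(K) = 26*K (T(K) = 13*(2*K) = 26*K)
V(l, j) = 468 (V(l, j) = 26*18 = 468)
-436829 + V(-670, 184) = -436829 + 468 = -436361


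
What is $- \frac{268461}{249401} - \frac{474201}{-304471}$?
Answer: $\frac{36527614470}{75935371871} \approx 0.48104$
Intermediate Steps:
$- \frac{268461}{249401} - \frac{474201}{-304471} = \left(-268461\right) \frac{1}{249401} - - \frac{474201}{304471} = - \frac{268461}{249401} + \frac{474201}{304471} = \frac{36527614470}{75935371871}$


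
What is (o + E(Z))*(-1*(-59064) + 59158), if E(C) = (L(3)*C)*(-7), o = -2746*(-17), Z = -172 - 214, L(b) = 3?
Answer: 6477146936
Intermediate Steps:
Z = -386
o = 46682
E(C) = -21*C (E(C) = (3*C)*(-7) = -21*C)
(o + E(Z))*(-1*(-59064) + 59158) = (46682 - 21*(-386))*(-1*(-59064) + 59158) = (46682 + 8106)*(59064 + 59158) = 54788*118222 = 6477146936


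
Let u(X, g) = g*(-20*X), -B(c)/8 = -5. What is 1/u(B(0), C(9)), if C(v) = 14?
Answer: -1/11200 ≈ -8.9286e-5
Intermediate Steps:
B(c) = 40 (B(c) = -8*(-5) = 40)
u(X, g) = -20*X*g
1/u(B(0), C(9)) = 1/(-20*40*14) = 1/(-11200) = -1/11200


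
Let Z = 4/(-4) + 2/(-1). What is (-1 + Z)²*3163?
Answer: 50608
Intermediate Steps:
Z = -3 (Z = 4*(-¼) + 2*(-1) = -1 - 2 = -3)
(-1 + Z)²*3163 = (-1 - 3)²*3163 = (-4)²*3163 = 16*3163 = 50608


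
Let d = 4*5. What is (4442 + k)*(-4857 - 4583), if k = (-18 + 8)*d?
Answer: -40044480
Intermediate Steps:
d = 20
k = -200 (k = (-18 + 8)*20 = -10*20 = -200)
(4442 + k)*(-4857 - 4583) = (4442 - 200)*(-4857 - 4583) = 4242*(-9440) = -40044480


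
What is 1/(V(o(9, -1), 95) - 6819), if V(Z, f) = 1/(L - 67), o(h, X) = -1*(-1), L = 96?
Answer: -29/197750 ≈ -0.00014665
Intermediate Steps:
o(h, X) = 1
V(Z, f) = 1/29 (V(Z, f) = 1/(96 - 67) = 1/29)
1/(V(o(9, -1), 95) - 6819) = 1/(1/29 - 6819) = 1/(-197750/29) = -29/197750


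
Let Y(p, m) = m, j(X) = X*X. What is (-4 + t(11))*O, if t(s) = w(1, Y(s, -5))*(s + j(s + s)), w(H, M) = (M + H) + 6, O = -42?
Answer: -41412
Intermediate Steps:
j(X) = X²
w(H, M) = 6 + H + M (w(H, M) = (H + M) + 6 = 6 + H + M)
t(s) = 2*s + 8*s² (t(s) = (6 + 1 - 5)*(s + (s + s)²) = 2*(s + (2*s)²) = 2*(s + 4*s²) = 2*s + 8*s²)
(-4 + t(11))*O = (-4 + 2*11*(1 + 4*11))*(-42) = (-4 + 2*11*(1 + 44))*(-42) = (-4 + 2*11*45)*(-42) = (-4 + 990)*(-42) = 986*(-42) = -41412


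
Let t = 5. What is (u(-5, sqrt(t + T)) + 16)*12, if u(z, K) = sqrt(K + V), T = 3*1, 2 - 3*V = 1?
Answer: 192 + 4*sqrt(3 + 18*sqrt(2)) ≈ 213.34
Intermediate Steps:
V = 1/3 (V = 2/3 - 1/3*1 = 2/3 - 1/3 = 1/3 ≈ 0.33333)
T = 3
u(z, K) = sqrt(1/3 + K) (u(z, K) = sqrt(K + 1/3) = sqrt(1/3 + K))
(u(-5, sqrt(t + T)) + 16)*12 = (sqrt(3 + 9*sqrt(5 + 3))/3 + 16)*12 = (sqrt(3 + 9*sqrt(8))/3 + 16)*12 = (sqrt(3 + 9*(2*sqrt(2)))/3 + 16)*12 = (sqrt(3 + 18*sqrt(2))/3 + 16)*12 = (16 + sqrt(3 + 18*sqrt(2))/3)*12 = 192 + 4*sqrt(3 + 18*sqrt(2))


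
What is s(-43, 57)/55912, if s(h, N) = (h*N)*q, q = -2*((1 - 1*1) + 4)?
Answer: 2451/6989 ≈ 0.35069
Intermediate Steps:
q = -8 (q = -2*((1 - 1) + 4) = -2*(0 + 4) = -2*4 = -8)
s(h, N) = -8*N*h (s(h, N) = (h*N)*(-8) = (N*h)*(-8) = -8*N*h)
s(-43, 57)/55912 = -8*57*(-43)/55912 = 19608*(1/55912) = 2451/6989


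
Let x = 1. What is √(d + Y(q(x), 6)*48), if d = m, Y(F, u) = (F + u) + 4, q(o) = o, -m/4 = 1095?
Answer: 6*I*√107 ≈ 62.064*I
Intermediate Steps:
m = -4380 (m = -4*1095 = -4380)
Y(F, u) = 4 + F + u
d = -4380
√(d + Y(q(x), 6)*48) = √(-4380 + (4 + 1 + 6)*48) = √(-4380 + 11*48) = √(-4380 + 528) = √(-3852) = 6*I*√107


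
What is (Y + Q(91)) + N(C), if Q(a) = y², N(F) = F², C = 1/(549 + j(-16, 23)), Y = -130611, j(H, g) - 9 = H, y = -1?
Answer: -38368516039/293764 ≈ -1.3061e+5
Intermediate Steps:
j(H, g) = 9 + H
C = 1/542 (C = 1/(549 + (9 - 16)) = 1/(549 - 7) = 1/542 ≈ 0.0018450)
Q(a) = 1 (Q(a) = (-1)² = 1)
(Y + Q(91)) + N(C) = (-130611 + 1) + (1/542)² = -130610 + 1/293764 = -38368516039/293764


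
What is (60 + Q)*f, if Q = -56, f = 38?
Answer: 152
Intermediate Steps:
(60 + Q)*f = (60 - 56)*38 = 4*38 = 152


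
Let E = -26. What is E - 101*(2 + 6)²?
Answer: -6490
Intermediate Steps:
E - 101*(2 + 6)² = -26 - 101*(2 + 6)² = -26 - 101*8² = -26 - 101*64 = -26 - 6464 = -6490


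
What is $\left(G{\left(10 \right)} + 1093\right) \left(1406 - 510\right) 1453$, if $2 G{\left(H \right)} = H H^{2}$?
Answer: $2073907584$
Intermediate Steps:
$G{\left(H \right)} = \frac{H^{3}}{2}$ ($G{\left(H \right)} = \frac{H H^{2}}{2} = \frac{H^{3}}{2}$)
$\left(G{\left(10 \right)} + 1093\right) \left(1406 - 510\right) 1453 = \left(\frac{10^{3}}{2} + 1093\right) \left(1406 - 510\right) 1453 = \left(\frac{1}{2} \cdot 1000 + 1093\right) \left(1406 - 510\right) 1453 = \left(500 + 1093\right) 896 \cdot 1453 = 1593 \cdot 896 \cdot 1453 = 1427328 \cdot 1453 = 2073907584$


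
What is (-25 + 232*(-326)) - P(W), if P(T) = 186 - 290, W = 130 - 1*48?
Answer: -75553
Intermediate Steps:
W = 82 (W = 130 - 48 = 82)
P(T) = -104
(-25 + 232*(-326)) - P(W) = (-25 + 232*(-326)) - 1*(-104) = (-25 - 75632) + 104 = -75657 + 104 = -75553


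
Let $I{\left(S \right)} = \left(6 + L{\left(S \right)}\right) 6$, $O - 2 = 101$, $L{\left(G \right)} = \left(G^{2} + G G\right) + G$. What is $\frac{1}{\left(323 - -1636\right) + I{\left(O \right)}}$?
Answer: $\frac{1}{129921} \approx 7.697 \cdot 10^{-6}$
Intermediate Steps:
$L{\left(G \right)} = G + 2 G^{2}$ ($L{\left(G \right)} = \left(G^{2} + G^{2}\right) + G = 2 G^{2} + G = G + 2 G^{2}$)
$O = 103$ ($O = 2 + 101 = 103$)
$I{\left(S \right)} = 36 + 6 S \left(1 + 2 S\right)$ ($I{\left(S \right)} = \left(6 + S \left(1 + 2 S\right)\right) 6 = 36 + 6 S \left(1 + 2 S\right)$)
$\frac{1}{\left(323 - -1636\right) + I{\left(O \right)}} = \frac{1}{\left(323 - -1636\right) + \left(36 + 6 \cdot 103 \left(1 + 2 \cdot 103\right)\right)} = \frac{1}{\left(323 + 1636\right) + \left(36 + 6 \cdot 103 \left(1 + 206\right)\right)} = \frac{1}{1959 + \left(36 + 6 \cdot 103 \cdot 207\right)} = \frac{1}{1959 + \left(36 + 127926\right)} = \frac{1}{1959 + 127962} = \frac{1}{129921}$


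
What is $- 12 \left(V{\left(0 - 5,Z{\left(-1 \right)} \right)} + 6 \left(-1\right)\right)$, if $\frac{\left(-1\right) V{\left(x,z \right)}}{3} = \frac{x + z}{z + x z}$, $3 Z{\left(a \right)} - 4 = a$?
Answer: $108$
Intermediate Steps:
$Z{\left(a \right)} = \frac{4}{3} + \frac{a}{3}$
$V{\left(x,z \right)} = - \frac{3 \left(x + z\right)}{z + x z}$ ($V{\left(x,z \right)} = - 3 \frac{x + z}{z + x z} = - \frac{3 \left(x + z\right)}{z + x z}$)
$- 12 \left(V{\left(0 - 5,Z{\left(-1 \right)} \right)} + 6 \left(-1\right)\right) = - 12 \left(\frac{3 \left(- (0 - 5) - \left(\frac{4}{3} + \frac{1}{3} \left(-1\right)\right)\right)}{\left(\frac{4}{3} + \frac{1}{3} \left(-1\right)\right) \left(1 + \left(0 - 5\right)\right)} + 6 \left(-1\right)\right) = - 12 \left(\frac{3 \left(\left(-1\right) \left(-5\right) - \left(\frac{4}{3} - \frac{1}{3}\right)\right)}{\left(\frac{4}{3} - \frac{1}{3}\right) \left(1 - 5\right)} - 6\right) = - 12 \left(\frac{3 \left(5 - 1\right)}{1 \left(-4\right)} - 6\right) = - 12 \left(3 \cdot 1 \left(- \frac{1}{4}\right) \left(5 - 1\right) - 6\right) = - 12 \left(3 \cdot 1 \left(- \frac{1}{4}\right) 4 - 6\right) = - 12 \left(-3 - 6\right) = \left(-12\right) \left(-9\right) = 108$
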